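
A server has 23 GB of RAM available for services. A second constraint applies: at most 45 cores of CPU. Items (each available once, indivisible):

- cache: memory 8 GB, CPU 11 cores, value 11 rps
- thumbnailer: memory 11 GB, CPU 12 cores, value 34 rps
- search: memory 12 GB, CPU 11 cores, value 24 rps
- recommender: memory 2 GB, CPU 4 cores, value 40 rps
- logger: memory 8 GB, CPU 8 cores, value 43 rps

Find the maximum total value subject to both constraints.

Feasible sets respecting both limits:
- thumbnailer+recommender+logger: memory 21, CPU 24, value 117
- search+recommender+logger: memory 22, CPU 23, value 107
- cache+recommender+logger: memory 18, CPU 23, value 94
- cache+thumbnailer+recommender: memory 21, CPU 27, value 85
Best: 117 rps.

117 rps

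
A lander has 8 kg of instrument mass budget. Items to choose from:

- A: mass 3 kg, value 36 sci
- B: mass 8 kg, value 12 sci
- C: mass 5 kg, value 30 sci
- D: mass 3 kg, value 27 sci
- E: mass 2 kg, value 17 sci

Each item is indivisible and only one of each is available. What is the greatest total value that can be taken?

80 sci

Check high-value combinations within 8 kg:
- A+D+E: mass 3+3+2=8, value 36+27+17=80
- A+C: mass 3+5=8, value 36+30=66
- A+D: mass 3+3=6, value 36+27=63
- C+D: mass 5+3=8, value 30+27=57
Best: 80 sci.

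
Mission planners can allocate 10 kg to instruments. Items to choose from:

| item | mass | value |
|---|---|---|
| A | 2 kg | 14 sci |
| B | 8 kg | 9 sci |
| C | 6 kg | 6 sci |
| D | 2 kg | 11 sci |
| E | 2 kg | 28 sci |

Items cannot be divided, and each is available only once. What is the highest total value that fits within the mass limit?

53 sci

Check high-value combinations within 10 kg:
- A+D+E: mass 2+2+2=6, value 14+11+28=53
- A+C+E: mass 2+6+2=10, value 14+6+28=48
- C+D+E: mass 6+2+2=10, value 6+11+28=45
- A+E: mass 2+2=4, value 14+28=42
Best: 53 sci.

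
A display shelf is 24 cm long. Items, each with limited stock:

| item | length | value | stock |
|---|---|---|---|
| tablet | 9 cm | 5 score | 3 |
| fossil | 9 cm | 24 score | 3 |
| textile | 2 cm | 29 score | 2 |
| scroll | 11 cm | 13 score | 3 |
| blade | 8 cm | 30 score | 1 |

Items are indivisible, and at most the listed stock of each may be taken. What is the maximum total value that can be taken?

Top feasible selections:
- 1×fossil + 2×textile + 1×blade: length 21, value 112
- 2×fossil + 2×textile: length 22, value 106
- 2×textile + 1×scroll + 1×blade: length 23, value 101
- 1×fossil + 2×textile + 1×scroll: length 24, value 95
Best: 112 score.

112 score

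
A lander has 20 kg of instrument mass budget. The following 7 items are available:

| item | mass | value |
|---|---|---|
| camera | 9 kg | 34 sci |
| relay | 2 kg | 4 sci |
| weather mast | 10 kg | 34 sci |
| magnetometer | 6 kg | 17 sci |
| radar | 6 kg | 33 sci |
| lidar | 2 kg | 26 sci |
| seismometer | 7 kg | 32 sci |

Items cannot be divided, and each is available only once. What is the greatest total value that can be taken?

Check high-value combinations within 20 kg:
- camera+relay+radar+lidar: mass 9+2+6+2=19, value 34+4+33+26=97
- relay+weather mast+radar+lidar: mass 2+10+6+2=20, value 4+34+33+26=97
- camera+relay+lidar+seismometer: mass 9+2+2+7=20, value 34+4+26+32=96
- relay+radar+lidar+seismometer: mass 2+6+2+7=17, value 4+33+26+32=95
- camera+radar+lidar: mass 9+6+2=17, value 34+33+26=93
Best: 97 sci.

97 sci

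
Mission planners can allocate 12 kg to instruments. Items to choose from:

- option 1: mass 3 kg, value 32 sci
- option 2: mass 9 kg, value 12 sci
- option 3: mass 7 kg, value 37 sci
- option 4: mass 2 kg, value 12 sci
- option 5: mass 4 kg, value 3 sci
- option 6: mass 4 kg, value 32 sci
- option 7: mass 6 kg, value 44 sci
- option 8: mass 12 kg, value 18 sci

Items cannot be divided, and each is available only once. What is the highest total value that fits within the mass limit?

Check high-value combinations within 12 kg:
- option 1+option 4+option 7: mass 3+2+6=11, value 32+12+44=88
- option 4+option 6+option 7: mass 2+4+6=12, value 12+32+44=88
- option 1+option 3+option 4: mass 3+7+2=12, value 32+37+12=81
- option 1+option 4+option 6: mass 3+2+4=9, value 32+12+32=76
Best: 88 sci.

88 sci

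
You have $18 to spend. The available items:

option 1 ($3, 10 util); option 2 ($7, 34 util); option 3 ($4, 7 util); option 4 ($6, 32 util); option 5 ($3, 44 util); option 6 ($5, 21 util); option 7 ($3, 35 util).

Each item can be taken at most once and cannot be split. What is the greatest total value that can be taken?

134 util

This is a 0/1 knapsack; check combinations near the capacity.
- option 2+option 5+option 6+option 7: cost 7+3+5+3=18, value 34+44+21+35=134
- option 4+option 5+option 6+option 7: cost 6+3+5+3=17, value 32+44+21+35=132
- option 1+option 2+option 5+option 7: cost 3+7+3+3=16, value 10+34+44+35=123
Best: 134 util.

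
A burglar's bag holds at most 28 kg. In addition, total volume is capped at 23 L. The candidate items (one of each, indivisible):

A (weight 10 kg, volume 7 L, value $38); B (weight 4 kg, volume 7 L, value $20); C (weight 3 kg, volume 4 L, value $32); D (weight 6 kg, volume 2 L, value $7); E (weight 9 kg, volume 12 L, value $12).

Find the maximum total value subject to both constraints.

$97

Feasible sets respecting both limits:
- A+B+C+D: weight 23, volume 20, value 97
- A+B+C: weight 17, volume 18, value 90
- A+C+E: weight 22, volume 23, value 82
Best: $97.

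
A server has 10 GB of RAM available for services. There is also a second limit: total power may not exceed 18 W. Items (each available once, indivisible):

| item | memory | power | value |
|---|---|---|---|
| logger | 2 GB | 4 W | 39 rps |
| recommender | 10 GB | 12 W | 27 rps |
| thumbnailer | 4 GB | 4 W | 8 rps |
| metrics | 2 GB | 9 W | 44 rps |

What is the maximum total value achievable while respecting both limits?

Feasible sets respecting both limits:
- logger+thumbnailer+metrics: memory 8, power 17, value 91
- logger+metrics: memory 4, power 13, value 83
- thumbnailer+metrics: memory 6, power 13, value 52
- logger+thumbnailer: memory 6, power 8, value 47
Best: 91 rps.

91 rps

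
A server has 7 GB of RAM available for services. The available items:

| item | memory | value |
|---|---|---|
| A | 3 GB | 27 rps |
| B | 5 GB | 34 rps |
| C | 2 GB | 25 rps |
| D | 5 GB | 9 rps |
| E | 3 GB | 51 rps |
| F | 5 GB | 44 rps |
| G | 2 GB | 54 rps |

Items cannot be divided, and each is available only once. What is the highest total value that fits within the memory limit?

130 rps

Check high-value combinations within 7 GB:
- C+E+G: memory 2+3+2=7, value 25+51+54=130
- A+C+G: memory 3+2+2=7, value 27+25+54=106
- E+G: memory 3+2=5, value 51+54=105
- F+G: memory 5+2=7, value 44+54=98
Best: 130 rps.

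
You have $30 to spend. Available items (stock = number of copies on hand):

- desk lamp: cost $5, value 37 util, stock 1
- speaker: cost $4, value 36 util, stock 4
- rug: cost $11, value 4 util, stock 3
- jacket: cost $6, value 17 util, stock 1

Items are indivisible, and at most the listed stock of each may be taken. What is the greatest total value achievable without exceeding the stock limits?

198 util

Top feasible selections:
- 1×desk lamp + 4×speaker + 1×jacket: cost 27, value 198
- 1×desk lamp + 4×speaker: cost 21, value 181
- 1×desk lamp + 3×speaker + 1×jacket: cost 23, value 162
Best: 198 util.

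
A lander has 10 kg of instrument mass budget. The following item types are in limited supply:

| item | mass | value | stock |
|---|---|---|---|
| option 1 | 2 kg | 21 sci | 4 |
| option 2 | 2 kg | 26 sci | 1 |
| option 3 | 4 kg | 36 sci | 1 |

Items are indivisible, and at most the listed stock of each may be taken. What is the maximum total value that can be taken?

Top feasible selections:
- 4×option 1 + 1×option 2: mass 10, value 110
- 2×option 1 + 1×option 2 + 1×option 3: mass 10, value 104
Best: 110 sci.

110 sci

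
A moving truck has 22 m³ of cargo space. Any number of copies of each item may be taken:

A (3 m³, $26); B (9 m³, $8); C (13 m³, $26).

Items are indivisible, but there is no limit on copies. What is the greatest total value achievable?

$182

Best value-per-unit is A at 26/3, and filling with it alone uses volume 7×3=21. No mix of the others beats 7×26 = 182.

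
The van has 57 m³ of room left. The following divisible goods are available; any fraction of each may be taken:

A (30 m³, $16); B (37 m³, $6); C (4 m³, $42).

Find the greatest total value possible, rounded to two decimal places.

Take in order of value per unit:
- C (42/4 per unit): all 4 → value 42, running total 42.00
- A (16/30 per unit): all 30 → value 16, running total 58.00
- B (6/37 per unit): 23 of 37 → value 23×6/37 = 3.7297, running total 61.73
Total 61.73.

61.73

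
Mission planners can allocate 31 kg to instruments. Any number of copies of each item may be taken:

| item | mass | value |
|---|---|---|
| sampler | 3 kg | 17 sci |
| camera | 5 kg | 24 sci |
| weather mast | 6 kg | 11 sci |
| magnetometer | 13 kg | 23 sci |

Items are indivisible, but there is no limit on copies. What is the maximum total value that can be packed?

Best value-per-unit is sampler at 17/3, and filling with it alone uses mass 10×3=30. No mix of the others beats 10×17 = 170.

170 sci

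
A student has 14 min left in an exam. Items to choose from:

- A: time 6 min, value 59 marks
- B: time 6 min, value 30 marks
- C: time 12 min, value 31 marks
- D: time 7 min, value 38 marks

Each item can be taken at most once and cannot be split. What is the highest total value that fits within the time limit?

97 marks

This is a 0/1 knapsack; check combinations near the capacity.
- A+D: time 6+7=13, value 59+38=97
- A+B: time 6+6=12, value 59+30=89
- B+D: time 6+7=13, value 30+38=68
- A: time 6, value 59
Best: 97 marks.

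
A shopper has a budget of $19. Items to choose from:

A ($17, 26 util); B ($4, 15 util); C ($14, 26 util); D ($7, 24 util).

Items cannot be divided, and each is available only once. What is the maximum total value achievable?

41 util

Check high-value combinations within $19:
- B+C: cost 4+14=18, value 15+26=41
- B+D: cost 4+7=11, value 15+24=39
- C: cost 14, value 26
Best: 41 util.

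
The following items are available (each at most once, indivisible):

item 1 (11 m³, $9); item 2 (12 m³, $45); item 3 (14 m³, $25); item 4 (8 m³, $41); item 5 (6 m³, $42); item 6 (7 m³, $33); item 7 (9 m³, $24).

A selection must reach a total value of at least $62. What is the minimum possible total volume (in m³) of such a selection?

13

Subsets with value ≥ 62, sorted by total volume:
- item 5+item 6: volume 13, value 75
- item 4+item 5: volume 14, value 83
Minimum volume: 13 m³.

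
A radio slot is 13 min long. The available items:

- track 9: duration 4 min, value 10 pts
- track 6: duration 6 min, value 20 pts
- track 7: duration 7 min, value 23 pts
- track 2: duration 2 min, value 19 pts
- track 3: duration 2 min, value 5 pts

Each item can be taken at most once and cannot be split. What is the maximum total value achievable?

52 pts

Check high-value combinations within 13 min:
- track 9+track 7+track 2: duration 4+7+2=13, value 10+23+19=52
- track 9+track 6+track 2: duration 4+6+2=12, value 10+20+19=49
- track 7+track 2+track 3: duration 7+2+2=11, value 23+19+5=47
- track 6+track 2+track 3: duration 6+2+2=10, value 20+19+5=44
- track 6+track 7: duration 6+7=13, value 20+23=43
Best: 52 pts.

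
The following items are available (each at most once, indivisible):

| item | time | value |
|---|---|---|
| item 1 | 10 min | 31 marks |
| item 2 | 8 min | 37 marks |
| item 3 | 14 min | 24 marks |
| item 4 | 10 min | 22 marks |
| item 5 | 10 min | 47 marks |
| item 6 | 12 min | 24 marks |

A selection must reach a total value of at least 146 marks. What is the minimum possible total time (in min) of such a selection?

50

Subsets with value ≥ 146, sorted by total time:
- item 1+item 2+item 4+item 5+item 6: time 50, value 161
- item 1+item 2+item 3+item 4+item 5: time 52, value 161
- item 1+item 2+item 3+item 5+item 6: time 54, value 163
Minimum time: 50 min.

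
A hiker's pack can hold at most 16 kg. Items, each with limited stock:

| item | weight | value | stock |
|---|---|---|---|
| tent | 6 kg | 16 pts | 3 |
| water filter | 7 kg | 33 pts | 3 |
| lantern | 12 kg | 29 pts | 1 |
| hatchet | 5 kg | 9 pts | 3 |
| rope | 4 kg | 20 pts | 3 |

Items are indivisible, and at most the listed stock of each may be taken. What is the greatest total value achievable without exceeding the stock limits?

Best selections within weight 16 and stock limits:
- 1×water filter + 2×rope: weight 15, value 73
- 2×water filter: weight 14, value 66
Best: 73 pts.

73 pts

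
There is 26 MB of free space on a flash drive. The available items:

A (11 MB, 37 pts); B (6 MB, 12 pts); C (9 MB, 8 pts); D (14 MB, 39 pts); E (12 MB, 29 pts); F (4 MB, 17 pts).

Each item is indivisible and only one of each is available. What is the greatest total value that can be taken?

76 pts

Check high-value combinations within 26 MB:
- A+D: size 11+14=25, value 37+39=76
- B+D+F: size 6+14+4=24, value 12+39+17=68
- D+E: size 14+12=26, value 39+29=68
Best: 76 pts.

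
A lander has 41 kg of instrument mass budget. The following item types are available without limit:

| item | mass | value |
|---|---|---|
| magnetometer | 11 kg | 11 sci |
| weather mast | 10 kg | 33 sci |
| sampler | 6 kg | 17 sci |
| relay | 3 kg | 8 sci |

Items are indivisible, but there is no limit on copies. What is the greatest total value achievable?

Best value-per-unit is weather mast at 33/10, and filling with it alone uses mass 4×10=40. No mix of the others beats 4×33 = 132.

132 sci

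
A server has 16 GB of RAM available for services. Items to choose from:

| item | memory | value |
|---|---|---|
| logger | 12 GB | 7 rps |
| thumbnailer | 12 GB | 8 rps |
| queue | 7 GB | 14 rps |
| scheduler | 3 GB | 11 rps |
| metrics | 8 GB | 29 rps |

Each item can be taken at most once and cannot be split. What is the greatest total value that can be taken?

This is a 0/1 knapsack; check combinations near the capacity.
- queue+metrics: memory 7+8=15, value 14+29=43
- scheduler+metrics: memory 3+8=11, value 11+29=40
- metrics: memory 8, value 29
- queue+scheduler: memory 7+3=10, value 14+11=25
- thumbnailer+scheduler: memory 12+3=15, value 8+11=19
Best: 43 rps.

43 rps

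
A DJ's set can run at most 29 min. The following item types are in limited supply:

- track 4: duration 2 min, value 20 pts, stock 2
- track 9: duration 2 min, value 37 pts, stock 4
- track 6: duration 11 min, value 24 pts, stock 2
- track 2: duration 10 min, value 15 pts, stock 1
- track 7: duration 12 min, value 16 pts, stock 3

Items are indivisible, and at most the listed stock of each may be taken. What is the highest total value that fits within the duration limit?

Best selections within duration 29 and stock limits:
- 2×track 4 + 4×track 9 + 1×track 6: duration 23, value 212
- 2×track 4 + 4×track 9 + 1×track 7: duration 24, value 204
Best: 212 pts.

212 pts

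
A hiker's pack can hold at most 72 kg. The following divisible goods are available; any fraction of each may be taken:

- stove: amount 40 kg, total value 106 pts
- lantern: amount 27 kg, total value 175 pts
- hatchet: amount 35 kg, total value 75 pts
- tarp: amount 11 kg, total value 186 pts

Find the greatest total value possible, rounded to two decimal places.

451.10

Take in order of value per unit:
- tarp (186/11 per unit): all 11 → value 186, running total 186.00
- lantern (175/27 per unit): all 27 → value 175, running total 361.00
- stove (106/40 per unit): 34 of 40 → value 34×106/40 = 90.1000, running total 451.10
Total 451.10.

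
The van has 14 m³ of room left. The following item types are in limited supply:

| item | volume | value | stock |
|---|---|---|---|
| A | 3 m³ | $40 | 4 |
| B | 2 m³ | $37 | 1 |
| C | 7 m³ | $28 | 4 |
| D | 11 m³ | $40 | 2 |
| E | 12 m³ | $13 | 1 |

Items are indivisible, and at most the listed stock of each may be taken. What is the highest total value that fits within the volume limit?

$197

Top feasible selections:
- 4×A + 1×B: volume 14, value 197
- 4×A: volume 12, value 160
- 3×A + 1×B: volume 11, value 157
- 3×A: volume 9, value 120
Best: $197.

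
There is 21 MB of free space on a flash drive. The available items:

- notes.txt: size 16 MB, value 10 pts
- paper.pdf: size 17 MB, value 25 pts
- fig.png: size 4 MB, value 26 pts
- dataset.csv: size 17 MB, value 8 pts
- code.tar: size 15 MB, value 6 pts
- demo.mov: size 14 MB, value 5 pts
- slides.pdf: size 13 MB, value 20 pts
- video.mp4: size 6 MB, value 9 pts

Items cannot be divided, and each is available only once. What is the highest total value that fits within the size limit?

51 pts

Check high-value combinations within 21 MB:
- paper.pdf+fig.png: size 17+4=21, value 25+26=51
- fig.png+slides.pdf: size 4+13=17, value 26+20=46
- notes.txt+fig.png: size 16+4=20, value 10+26=36
Best: 51 pts.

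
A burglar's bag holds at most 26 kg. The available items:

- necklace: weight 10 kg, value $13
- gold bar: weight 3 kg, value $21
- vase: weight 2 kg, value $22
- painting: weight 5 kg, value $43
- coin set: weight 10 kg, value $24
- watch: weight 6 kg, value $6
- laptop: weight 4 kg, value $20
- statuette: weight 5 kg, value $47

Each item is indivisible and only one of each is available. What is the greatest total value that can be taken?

$159

Check high-value combinations within 26 kg:
- gold bar+vase+painting+watch+laptop+statuette: weight 3+2+5+6+4+5=25, value 21+22+43+6+20+47=159
- gold bar+vase+painting+coin set+statuette: weight 3+2+5+10+5=25, value 21+22+43+24+47=157
- vase+painting+coin set+laptop+statuette: weight 2+5+10+4+5=26, value 22+43+24+20+47=156
- gold bar+vase+painting+laptop+statuette: weight 3+2+5+4+5=19, value 21+22+43+20+47=153
- necklace+gold bar+vase+painting+statuette: weight 10+3+2+5+5=25, value 13+21+22+43+47=146
Best: $159.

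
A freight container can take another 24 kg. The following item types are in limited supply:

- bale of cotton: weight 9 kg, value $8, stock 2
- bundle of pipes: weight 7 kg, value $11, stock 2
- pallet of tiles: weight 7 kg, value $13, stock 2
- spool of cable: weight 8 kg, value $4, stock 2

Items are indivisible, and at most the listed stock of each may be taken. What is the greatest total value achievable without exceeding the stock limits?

Best selections within weight 24 and stock limits:
- 1×bundle of pipes + 2×pallet of tiles: weight 21, value 37
- 2×bundle of pipes + 1×pallet of tiles: weight 21, value 35
- 1×bale of cotton + 2×pallet of tiles: weight 23, value 34
Best: $37.

$37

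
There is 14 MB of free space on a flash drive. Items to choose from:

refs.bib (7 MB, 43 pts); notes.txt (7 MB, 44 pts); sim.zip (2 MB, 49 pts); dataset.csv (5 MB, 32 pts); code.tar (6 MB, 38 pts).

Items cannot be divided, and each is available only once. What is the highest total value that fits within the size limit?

Check high-value combinations within 14 MB:
- notes.txt+sim.zip+dataset.csv: size 7+2+5=14, value 44+49+32=125
- refs.bib+sim.zip+dataset.csv: size 7+2+5=14, value 43+49+32=124
- sim.zip+dataset.csv+code.tar: size 2+5+6=13, value 49+32+38=119
- notes.txt+sim.zip: size 7+2=9, value 44+49=93
- refs.bib+sim.zip: size 7+2=9, value 43+49=92
Best: 125 pts.

125 pts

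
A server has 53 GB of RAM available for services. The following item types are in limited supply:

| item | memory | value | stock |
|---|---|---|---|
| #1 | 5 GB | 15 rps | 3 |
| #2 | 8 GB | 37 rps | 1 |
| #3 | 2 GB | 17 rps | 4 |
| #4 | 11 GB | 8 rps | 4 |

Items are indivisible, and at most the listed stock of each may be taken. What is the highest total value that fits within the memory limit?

Top feasible selections:
- 3×#1 + 1×#2 + 4×#3 + 2×#4: memory 53, value 166
- 3×#1 + 1×#2 + 4×#3 + 1×#4: memory 42, value 158
- 2×#1 + 1×#2 + 4×#3 + 2×#4: memory 48, value 151
- 3×#1 + 1×#2 + 4×#3: memory 31, value 150
Best: 166 rps.

166 rps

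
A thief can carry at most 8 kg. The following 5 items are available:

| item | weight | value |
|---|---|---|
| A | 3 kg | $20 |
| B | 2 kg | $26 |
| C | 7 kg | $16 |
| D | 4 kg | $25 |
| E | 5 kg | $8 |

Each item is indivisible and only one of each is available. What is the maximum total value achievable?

Check high-value combinations within 8 kg:
- B+D: weight 2+4=6, value 26+25=51
- A+B: weight 3+2=5, value 20+26=46
- A+D: weight 3+4=7, value 20+25=45
- B+E: weight 2+5=7, value 26+8=34
- A+E: weight 3+5=8, value 20+8=28
Best: $51.

$51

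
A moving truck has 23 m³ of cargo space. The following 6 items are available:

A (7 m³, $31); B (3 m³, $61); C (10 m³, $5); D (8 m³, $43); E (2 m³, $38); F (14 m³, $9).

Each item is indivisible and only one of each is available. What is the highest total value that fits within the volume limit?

Check high-value combinations within 23 m³:
- A+B+D+E: volume 7+3+8+2=20, value 31+61+43+38=173
- B+C+D+E: volume 3+10+8+2=23, value 61+5+43+38=147
- B+D+E: volume 3+8+2=13, value 61+43+38=142
Best: $173.

$173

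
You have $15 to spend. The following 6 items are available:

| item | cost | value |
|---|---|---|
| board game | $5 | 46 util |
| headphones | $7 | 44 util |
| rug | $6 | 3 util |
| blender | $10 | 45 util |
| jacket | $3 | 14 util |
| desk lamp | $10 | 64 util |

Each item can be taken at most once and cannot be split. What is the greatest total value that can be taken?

Check high-value combinations within $15:
- board game+desk lamp: cost 5+10=15, value 46+64=110
- board game+headphones+jacket: cost 5+7+3=15, value 46+44+14=104
- board game+blender: cost 5+10=15, value 46+45=91
- board game+headphones: cost 5+7=12, value 46+44=90
- jacket+desk lamp: cost 3+10=13, value 14+64=78
Best: 110 util.

110 util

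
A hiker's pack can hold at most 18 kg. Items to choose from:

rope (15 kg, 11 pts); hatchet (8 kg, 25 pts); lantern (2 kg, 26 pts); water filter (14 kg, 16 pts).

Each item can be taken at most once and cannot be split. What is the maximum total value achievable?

51 pts

Check high-value combinations within 18 kg:
- hatchet+lantern: weight 8+2=10, value 25+26=51
- lantern+water filter: weight 2+14=16, value 26+16=42
- rope+lantern: weight 15+2=17, value 11+26=37
Best: 51 pts.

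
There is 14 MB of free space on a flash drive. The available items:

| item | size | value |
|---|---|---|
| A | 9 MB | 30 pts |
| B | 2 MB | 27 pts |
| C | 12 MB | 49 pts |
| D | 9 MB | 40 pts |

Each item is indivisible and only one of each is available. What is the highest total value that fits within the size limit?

Check high-value combinations within 14 MB:
- B+C: size 2+12=14, value 27+49=76
- B+D: size 2+9=11, value 27+40=67
- A+B: size 9+2=11, value 30+27=57
- C: size 12, value 49
- D: size 9, value 40
Best: 76 pts.

76 pts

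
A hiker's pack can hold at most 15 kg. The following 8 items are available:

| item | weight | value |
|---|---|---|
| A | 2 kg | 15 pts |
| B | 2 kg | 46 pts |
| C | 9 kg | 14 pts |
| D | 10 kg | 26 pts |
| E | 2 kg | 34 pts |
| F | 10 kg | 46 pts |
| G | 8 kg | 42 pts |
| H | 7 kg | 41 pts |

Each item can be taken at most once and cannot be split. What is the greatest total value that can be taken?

137 pts

This is a 0/1 knapsack; check combinations near the capacity.
- A+B+E+G: weight 2+2+2+8=14, value 15+46+34+42=137
- A+B+E+H: weight 2+2+2+7=13, value 15+46+34+41=136
- B+E+F: weight 2+2+10=14, value 46+34+46=126
Best: 137 pts.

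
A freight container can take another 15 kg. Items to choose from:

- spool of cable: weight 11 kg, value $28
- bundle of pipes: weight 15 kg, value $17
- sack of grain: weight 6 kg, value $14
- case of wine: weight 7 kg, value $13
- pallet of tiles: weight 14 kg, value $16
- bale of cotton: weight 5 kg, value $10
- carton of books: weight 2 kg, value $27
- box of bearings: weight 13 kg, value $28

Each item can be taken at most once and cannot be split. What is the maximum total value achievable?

$55

This is a 0/1 knapsack; check combinations near the capacity.
- spool of cable+carton of books: weight 11+2=13, value 28+27=55
- carton of books+box of bearings: weight 2+13=15, value 27+28=55
- sack of grain+case of wine+carton of books: weight 6+7+2=15, value 14+13+27=54
- sack of grain+bale of cotton+carton of books: weight 6+5+2=13, value 14+10+27=51
Best: $55.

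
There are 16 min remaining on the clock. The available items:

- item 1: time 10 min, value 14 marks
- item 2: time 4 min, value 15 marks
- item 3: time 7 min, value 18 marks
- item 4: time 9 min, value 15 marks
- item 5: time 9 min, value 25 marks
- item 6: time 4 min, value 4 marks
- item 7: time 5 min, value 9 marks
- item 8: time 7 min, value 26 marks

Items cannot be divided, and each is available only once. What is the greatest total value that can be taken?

Check high-value combinations within 16 min:
- item 5+item 8: time 9+7=16, value 25+26=51
- item 2+item 7+item 8: time 4+5+7=16, value 15+9+26=50
- item 2+item 6+item 8: time 4+4+7=15, value 15+4+26=45
- item 3+item 8: time 7+7=14, value 18+26=44
- item 3+item 5: time 7+9=16, value 18+25=43
Best: 51 marks.

51 marks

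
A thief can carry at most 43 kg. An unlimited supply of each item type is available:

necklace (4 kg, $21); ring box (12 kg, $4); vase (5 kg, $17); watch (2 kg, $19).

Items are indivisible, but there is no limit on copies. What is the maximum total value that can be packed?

$399

Best value-per-unit is watch at 19/2, and filling with it alone uses weight 21×2=42. No mix of the others beats 21×19 = 399.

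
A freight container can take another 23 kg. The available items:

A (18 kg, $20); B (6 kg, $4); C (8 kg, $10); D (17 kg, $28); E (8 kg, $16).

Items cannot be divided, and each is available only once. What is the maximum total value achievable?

$32

Check high-value combinations within 23 kg:
- B+D: weight 6+17=23, value 4+28=32
- B+C+E: weight 6+8+8=22, value 4+10+16=30
- D: weight 17, value 28
Best: $32.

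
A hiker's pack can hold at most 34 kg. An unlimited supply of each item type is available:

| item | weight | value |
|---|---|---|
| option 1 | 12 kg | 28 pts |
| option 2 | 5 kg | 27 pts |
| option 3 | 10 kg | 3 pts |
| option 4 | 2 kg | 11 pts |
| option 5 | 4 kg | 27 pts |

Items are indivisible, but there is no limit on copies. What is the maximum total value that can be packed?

Best value-per-unit is option 5 at 27/4; filling with it alone gives 8×27 = 216.
Optimal mix: 1×option 4 + 8×option 5 → weight 34, value 227.

227 pts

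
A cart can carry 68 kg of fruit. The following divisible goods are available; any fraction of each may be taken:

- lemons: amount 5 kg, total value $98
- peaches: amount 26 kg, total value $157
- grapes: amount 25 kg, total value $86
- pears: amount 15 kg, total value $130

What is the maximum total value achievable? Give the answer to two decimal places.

460.68

Take in order of value per unit:
- lemons (98/5 per unit): all 5 → value 98, running total 98.00
- pears (130/15 per unit): all 15 → value 130, running total 228.00
- peaches (157/26 per unit): all 26 → value 157, running total 385.00
- grapes (86/25 per unit): 22 of 25 → value 22×86/25 = 75.6800, running total 460.68
Total 460.68.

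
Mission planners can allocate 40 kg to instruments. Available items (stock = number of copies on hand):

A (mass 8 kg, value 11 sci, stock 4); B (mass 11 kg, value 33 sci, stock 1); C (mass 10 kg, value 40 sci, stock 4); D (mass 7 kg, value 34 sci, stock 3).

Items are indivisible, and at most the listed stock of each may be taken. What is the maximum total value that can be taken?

160 sci

Top feasible selections:
- 4×C: mass 40, value 160
- 3×C + 1×D: mass 37, value 154
- 1×A + 1×C + 3×D: mass 39, value 153
Best: 160 sci.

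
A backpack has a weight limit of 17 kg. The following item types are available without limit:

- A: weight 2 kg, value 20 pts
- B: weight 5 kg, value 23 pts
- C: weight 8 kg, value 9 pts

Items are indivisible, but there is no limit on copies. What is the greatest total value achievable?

160 pts

Best value-per-unit is A at 20/2, and filling with it alone uses weight 8×2=16. No mix of the others beats 8×20 = 160.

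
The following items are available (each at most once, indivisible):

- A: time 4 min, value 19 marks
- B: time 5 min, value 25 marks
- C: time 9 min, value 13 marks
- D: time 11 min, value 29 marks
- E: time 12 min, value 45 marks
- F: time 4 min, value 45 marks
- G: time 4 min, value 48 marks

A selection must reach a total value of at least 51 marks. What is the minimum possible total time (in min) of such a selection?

Subsets with value ≥ 51, sorted by total time:
- F+G: time 8, value 93
- A+G: time 8, value 67
Minimum time: 8 min.

8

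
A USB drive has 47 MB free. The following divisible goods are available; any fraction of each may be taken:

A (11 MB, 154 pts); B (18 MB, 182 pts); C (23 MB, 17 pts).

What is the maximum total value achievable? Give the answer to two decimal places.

Take in order of value per unit:
- A (154/11 per unit): all 11 → value 154, running total 154.00
- B (182/18 per unit): all 18 → value 182, running total 336.00
- C (17/23 per unit): 18 of 23 → value 18×17/23 = 13.3043, running total 349.30
Total 349.30.

349.30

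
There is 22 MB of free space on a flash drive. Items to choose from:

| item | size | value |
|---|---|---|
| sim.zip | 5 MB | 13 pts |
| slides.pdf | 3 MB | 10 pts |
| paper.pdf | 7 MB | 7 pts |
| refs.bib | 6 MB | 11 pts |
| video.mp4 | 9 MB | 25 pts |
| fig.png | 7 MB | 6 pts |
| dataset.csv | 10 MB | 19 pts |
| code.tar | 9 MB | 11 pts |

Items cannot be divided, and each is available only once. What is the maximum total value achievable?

Check high-value combinations within 22 MB:
- slides.pdf+video.mp4+dataset.csv: size 3+9+10=22, value 10+25+19=54
- sim.zip+refs.bib+video.mp4: size 5+6+9=20, value 13+11+25=49
- sim.zip+slides.pdf+video.mp4: size 5+3+9=17, value 13+10+25=48
Best: 54 pts.

54 pts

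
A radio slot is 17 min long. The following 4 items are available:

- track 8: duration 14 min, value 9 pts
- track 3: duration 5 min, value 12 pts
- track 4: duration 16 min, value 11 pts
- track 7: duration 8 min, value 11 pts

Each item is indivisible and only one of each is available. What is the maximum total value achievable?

This is a 0/1 knapsack; check combinations near the capacity.
- track 3+track 7: duration 5+8=13, value 12+11=23
- track 3: duration 5, value 12
- track 7: duration 8, value 11
- track 4: duration 16, value 11
Best: 23 pts.

23 pts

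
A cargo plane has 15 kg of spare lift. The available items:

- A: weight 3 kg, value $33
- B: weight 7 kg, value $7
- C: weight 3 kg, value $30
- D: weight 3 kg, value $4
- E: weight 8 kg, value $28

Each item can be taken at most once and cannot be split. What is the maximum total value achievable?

Check high-value combinations within 15 kg:
- A+C+E: weight 3+3+8=14, value 33+30+28=91
- A+B+C: weight 3+7+3=13, value 33+7+30=70
- A+C+D: weight 3+3+3=9, value 33+30+4=67
Best: $91.

$91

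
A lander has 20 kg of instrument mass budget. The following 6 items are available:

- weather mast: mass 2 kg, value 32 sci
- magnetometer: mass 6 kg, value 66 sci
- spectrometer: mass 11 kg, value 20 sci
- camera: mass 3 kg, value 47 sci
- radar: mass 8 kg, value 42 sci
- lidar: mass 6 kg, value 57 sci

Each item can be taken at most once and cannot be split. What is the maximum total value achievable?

Check high-value combinations within 20 kg:
- weather mast+magnetometer+camera+lidar: mass 2+6+3+6=17, value 32+66+47+57=202
- weather mast+magnetometer+camera+radar: mass 2+6+3+8=19, value 32+66+47+42=187
- weather mast+camera+radar+lidar: mass 2+3+8+6=19, value 32+47+42+57=178
Best: 202 sci.

202 sci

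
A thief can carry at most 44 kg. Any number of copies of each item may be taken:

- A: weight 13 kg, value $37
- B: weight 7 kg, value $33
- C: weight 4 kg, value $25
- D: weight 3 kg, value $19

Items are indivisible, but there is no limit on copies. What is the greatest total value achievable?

Best value-per-unit is D at 19/3; filling with it alone gives 14×19 = 266.
Optimal mix: 2×C + 12×D → weight 44, value 278.

$278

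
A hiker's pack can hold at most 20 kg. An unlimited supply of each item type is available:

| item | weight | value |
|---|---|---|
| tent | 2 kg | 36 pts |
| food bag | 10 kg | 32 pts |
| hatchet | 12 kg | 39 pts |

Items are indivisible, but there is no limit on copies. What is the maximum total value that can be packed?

360 pts

Best value-per-unit is tent at 36/2, and filling with it alone uses weight 10×2=20. No mix of the others beats 10×36 = 360.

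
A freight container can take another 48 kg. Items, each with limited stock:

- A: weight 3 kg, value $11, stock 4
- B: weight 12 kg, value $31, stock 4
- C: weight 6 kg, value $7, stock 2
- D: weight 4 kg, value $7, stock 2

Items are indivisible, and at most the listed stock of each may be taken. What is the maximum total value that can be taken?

Top feasible selections:
- 4×A + 3×B: weight 48, value 137
- 3×A + 3×B: weight 45, value 126
Best: $137.

$137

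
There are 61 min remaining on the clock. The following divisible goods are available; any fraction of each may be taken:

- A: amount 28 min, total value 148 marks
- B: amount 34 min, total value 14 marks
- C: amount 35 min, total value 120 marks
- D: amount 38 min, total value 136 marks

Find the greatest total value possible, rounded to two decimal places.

Take in order of value per unit:
- A (148/28 per unit): all 28 → value 148, running total 148.00
- D (136/38 per unit): 33 of 38 → value 33×136/38 = 118.1053, running total 266.11
Total 266.11.

266.11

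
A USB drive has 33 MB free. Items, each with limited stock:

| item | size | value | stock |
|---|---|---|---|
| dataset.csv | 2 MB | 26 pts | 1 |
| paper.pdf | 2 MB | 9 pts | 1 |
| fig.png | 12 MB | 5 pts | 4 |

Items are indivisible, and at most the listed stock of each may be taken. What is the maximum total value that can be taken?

45 pts

Best selections within size 33 and stock limits:
- 1×dataset.csv + 1×paper.pdf + 2×fig.png: size 28, value 45
- 1×dataset.csv + 1×paper.pdf + 1×fig.png: size 16, value 40
- 1×dataset.csv + 2×fig.png: size 26, value 36
Best: 45 pts.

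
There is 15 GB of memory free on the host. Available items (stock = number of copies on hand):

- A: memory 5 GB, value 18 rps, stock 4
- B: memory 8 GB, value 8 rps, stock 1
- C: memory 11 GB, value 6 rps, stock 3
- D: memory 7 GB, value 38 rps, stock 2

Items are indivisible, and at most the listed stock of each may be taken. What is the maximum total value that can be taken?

Best selections within memory 15 and stock limits:
- 2×D: memory 14, value 76
- 1×A + 1×D: memory 12, value 56
Best: 76 rps.

76 rps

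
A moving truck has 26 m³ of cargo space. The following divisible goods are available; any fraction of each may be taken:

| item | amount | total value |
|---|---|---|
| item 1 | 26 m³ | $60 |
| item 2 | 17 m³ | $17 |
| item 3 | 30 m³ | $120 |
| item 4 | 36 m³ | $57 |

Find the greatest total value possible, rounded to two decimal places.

104.00

Take in order of value per unit:
- item 3 (120/30 per unit): 26 of 30 → value 26×120/30 = 104.0000, running total 104.00
Total 104.00.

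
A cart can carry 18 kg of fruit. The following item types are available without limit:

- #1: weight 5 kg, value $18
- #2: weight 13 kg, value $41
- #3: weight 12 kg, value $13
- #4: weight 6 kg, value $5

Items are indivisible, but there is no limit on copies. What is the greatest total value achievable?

Best value-per-unit is #1 at 18/5; filling with it alone gives 3×18 = 54.
Optimal mix: 1×#1 + 1×#2 → weight 18, value 59.

$59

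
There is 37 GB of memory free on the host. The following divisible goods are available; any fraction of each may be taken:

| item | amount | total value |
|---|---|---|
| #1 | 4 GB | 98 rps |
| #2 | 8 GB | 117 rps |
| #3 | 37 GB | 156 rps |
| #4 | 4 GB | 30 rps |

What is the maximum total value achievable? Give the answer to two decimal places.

Take in order of value per unit:
- #1 (98/4 per unit): all 4 → value 98, running total 98.00
- #2 (117/8 per unit): all 8 → value 117, running total 215.00
- #4 (30/4 per unit): all 4 → value 30, running total 245.00
- #3 (156/37 per unit): 21 of 37 → value 21×156/37 = 88.5405, running total 333.54
Total 333.54.

333.54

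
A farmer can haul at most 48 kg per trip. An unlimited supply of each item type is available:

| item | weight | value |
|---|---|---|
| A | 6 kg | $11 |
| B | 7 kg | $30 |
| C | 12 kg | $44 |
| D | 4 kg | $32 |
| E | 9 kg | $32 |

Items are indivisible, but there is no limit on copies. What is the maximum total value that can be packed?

$384

Best value-per-unit is D at 32/4, and filling with it alone uses weight 12×4=48. No mix of the others beats 12×32 = 384.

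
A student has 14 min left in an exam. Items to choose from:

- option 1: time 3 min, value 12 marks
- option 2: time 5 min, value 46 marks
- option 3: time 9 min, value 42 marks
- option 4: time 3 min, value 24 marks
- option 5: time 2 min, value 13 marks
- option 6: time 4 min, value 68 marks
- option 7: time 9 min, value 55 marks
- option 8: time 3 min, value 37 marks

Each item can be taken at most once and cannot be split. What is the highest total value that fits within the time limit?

Check high-value combinations within 14 min:
- option 2+option 5+option 6+option 8: time 5+2+4+3=14, value 46+13+68+37=164
- option 2+option 6+option 8: time 5+4+3=12, value 46+68+37=151
- option 2+option 4+option 5+option 6: time 5+3+2+4=14, value 46+24+13+68=151
- option 4+option 5+option 6+option 8: time 3+2+4+3=12, value 24+13+68+37=142
- option 1+option 4+option 6+option 8: time 3+3+4+3=13, value 12+24+68+37=141
Best: 164 marks.

164 marks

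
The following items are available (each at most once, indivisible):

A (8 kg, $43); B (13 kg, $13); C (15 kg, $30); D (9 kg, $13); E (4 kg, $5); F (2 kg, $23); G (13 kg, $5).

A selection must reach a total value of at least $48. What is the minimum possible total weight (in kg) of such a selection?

10

Subsets with value ≥ 48, sorted by total weight:
- A+F: weight 10, value 66
- A+E: weight 12, value 48
- A+E+F: weight 14, value 71
- A+D: weight 17, value 56
Minimum weight: 10 kg.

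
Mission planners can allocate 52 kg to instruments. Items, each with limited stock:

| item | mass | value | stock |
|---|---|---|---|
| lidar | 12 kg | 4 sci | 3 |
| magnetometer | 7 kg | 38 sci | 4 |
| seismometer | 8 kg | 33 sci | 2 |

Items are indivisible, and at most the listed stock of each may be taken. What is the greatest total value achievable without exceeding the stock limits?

218 sci

Top feasible selections:
- 4×magnetometer + 2×seismometer: mass 44, value 218
- 1×lidar + 4×magnetometer + 1×seismometer: mass 48, value 189
Best: 218 sci.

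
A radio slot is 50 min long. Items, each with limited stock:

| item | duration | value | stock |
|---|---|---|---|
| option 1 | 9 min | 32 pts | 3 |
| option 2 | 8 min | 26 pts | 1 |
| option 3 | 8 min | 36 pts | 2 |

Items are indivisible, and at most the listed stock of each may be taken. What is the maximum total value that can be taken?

Top feasible selections:
- 3×option 1 + 2×option 3: duration 43, value 168
- 2×option 1 + 1×option 2 + 2×option 3: duration 42, value 162
Best: 168 pts.

168 pts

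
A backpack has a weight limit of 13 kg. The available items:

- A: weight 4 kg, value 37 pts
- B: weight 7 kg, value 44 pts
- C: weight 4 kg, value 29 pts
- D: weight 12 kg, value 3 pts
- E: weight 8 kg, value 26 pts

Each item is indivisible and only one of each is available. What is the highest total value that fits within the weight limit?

This is a 0/1 knapsack; check combinations near the capacity.
- A+B: weight 4+7=11, value 37+44=81
- B+C: weight 7+4=11, value 44+29=73
- A+C: weight 4+4=8, value 37+29=66
Best: 81 pts.

81 pts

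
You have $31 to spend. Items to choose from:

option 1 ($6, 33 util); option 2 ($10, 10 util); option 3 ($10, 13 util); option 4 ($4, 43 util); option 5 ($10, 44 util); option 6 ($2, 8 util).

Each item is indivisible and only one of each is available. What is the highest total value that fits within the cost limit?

133 util

Check high-value combinations within $31:
- option 1+option 3+option 4+option 5: cost 6+10+4+10=30, value 33+13+43+44=133
- option 1+option 2+option 4+option 5: cost 6+10+4+10=30, value 33+10+43+44=130
- option 1+option 4+option 5+option 6: cost 6+4+10+2=22, value 33+43+44+8=128
Best: 133 util.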